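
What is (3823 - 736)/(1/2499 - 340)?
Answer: -7714413/849659 ≈ -9.0794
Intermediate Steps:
(3823 - 736)/(1/2499 - 340) = 3087/(1/2499 - 340) = 3087/(-849659/2499) = 3087*(-2499/849659) = -7714413/849659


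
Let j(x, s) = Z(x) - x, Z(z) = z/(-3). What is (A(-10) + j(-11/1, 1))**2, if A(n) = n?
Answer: 196/9 ≈ 21.778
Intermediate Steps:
Z(z) = -z/3 (Z(z) = z*(-1/3) = -z/3)
j(x, s) = -4*x/3 (j(x, s) = -x/3 - x = -4*x/3)
(A(-10) + j(-11/1, 1))**2 = (-10 - (-44)/(3*1))**2 = (-10 - (-44)/3)**2 = (-10 - 4/3*(-11))**2 = (-10 + 44/3)**2 = (14/3)**2 = 196/9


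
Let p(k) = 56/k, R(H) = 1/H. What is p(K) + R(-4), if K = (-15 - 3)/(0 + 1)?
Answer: -121/36 ≈ -3.3611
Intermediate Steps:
K = -18 (K = -18/1 = -18*1 = -18)
p(K) + R(-4) = 56/(-18) + 1/(-4) = 56*(-1/18) - ¼ = -28/9 - ¼ = -121/36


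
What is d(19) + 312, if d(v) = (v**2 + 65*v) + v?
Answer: 1927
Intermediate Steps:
d(v) = v**2 + 66*v
d(19) + 312 = 19*(66 + 19) + 312 = 19*85 + 312 = 1615 + 312 = 1927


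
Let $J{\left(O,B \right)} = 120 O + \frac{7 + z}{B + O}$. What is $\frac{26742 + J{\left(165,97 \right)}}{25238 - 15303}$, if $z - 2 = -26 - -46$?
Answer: $\frac{12194033}{2602970} \approx 4.6847$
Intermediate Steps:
$z = 22$ ($z = 2 - -20 = 2 + \left(-26 + 46\right) = 2 + 20 = 22$)
$J{\left(O,B \right)} = \frac{29}{B + O} + 120 O$ ($J{\left(O,B \right)} = 120 O + \frac{7 + 22}{B + O} = 120 O + \frac{29}{B + O} = \frac{29}{B + O} + 120 O$)
$\frac{26742 + J{\left(165,97 \right)}}{25238 - 15303} = \frac{26742 + \frac{29 + 120 \cdot 165^{2} + 120 \cdot 97 \cdot 165}{97 + 165}}{25238 - 15303} = \frac{26742 + \frac{29 + 120 \cdot 27225 + 1920600}{262}}{9935} = \left(26742 + \frac{29 + 3267000 + 1920600}{262}\right) \frac{1}{9935} = \left(26742 + \frac{1}{262} \cdot 5187629\right) \frac{1}{9935} = \left(26742 + \frac{5187629}{262}\right) \frac{1}{9935} = \frac{12194033}{262} \cdot \frac{1}{9935} = \frac{12194033}{2602970}$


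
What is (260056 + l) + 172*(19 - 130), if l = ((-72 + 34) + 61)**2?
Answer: 241493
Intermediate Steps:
l = 529 (l = (-38 + 61)**2 = 23**2 = 529)
(260056 + l) + 172*(19 - 130) = (260056 + 529) + 172*(19 - 130) = 260585 + 172*(-111) = 260585 - 19092 = 241493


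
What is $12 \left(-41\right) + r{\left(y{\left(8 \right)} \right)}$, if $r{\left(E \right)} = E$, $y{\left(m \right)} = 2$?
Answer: $-490$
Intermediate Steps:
$12 \left(-41\right) + r{\left(y{\left(8 \right)} \right)} = 12 \left(-41\right) + 2 = -492 + 2 = -490$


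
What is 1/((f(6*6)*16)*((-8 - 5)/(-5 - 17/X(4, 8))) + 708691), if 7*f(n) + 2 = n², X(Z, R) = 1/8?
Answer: 987/699747169 ≈ 1.4105e-6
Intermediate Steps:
X(Z, R) = ⅛
f(n) = -2/7 + n²/7
1/((f(6*6)*16)*((-8 - 5)/(-5 - 17/X(4, 8))) + 708691) = 1/(((-2/7 + (6*6)²/7)*16)*((-8 - 5)/(-5 - 17/⅛)) + 708691) = 1/(((-2/7 + (⅐)*36²)*16)*(-13/(-5 - 17*8)) + 708691) = 1/(((-2/7 + (⅐)*1296)*16)*(-13/(-5 - 136)) + 708691) = 1/(((-2/7 + 1296/7)*16)*(-13/(-141)) + 708691) = 1/(((1294/7)*16)*(-13*(-1/141)) + 708691) = 1/((20704/7)*(13/141) + 708691) = 1/(269152/987 + 708691) = 1/(699747169/987) = 987/699747169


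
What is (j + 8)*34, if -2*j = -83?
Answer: 1683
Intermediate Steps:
j = 83/2 (j = -½*(-83) = 83/2 ≈ 41.500)
(j + 8)*34 = (83/2 + 8)*34 = (99/2)*34 = 1683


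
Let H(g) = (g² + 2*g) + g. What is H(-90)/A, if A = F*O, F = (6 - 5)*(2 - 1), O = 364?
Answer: 3915/182 ≈ 21.511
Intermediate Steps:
H(g) = g² + 3*g
F = 1 (F = 1*1 = 1)
A = 364 (A = 1*364 = 364)
H(-90)/A = -90*(3 - 90)/364 = -90*(-87)*(1/364) = 7830*(1/364) = 3915/182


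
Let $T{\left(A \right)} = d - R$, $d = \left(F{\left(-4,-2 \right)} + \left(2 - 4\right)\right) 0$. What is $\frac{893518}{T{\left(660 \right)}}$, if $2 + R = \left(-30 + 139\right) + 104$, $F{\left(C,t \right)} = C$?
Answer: $- \frac{893518}{211} \approx -4234.7$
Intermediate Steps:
$d = 0$ ($d = \left(-4 + \left(2 - 4\right)\right) 0 = \left(-4 - 2\right) 0 = \left(-6\right) 0 = 0$)
$R = 211$ ($R = -2 + \left(\left(-30 + 139\right) + 104\right) = -2 + \left(109 + 104\right) = -2 + 213 = 211$)
$T{\left(A \right)} = -211$ ($T{\left(A \right)} = 0 - 211 = -211$)
$\frac{893518}{T{\left(660 \right)}} = \frac{893518}{-211} = 893518 \left(- \frac{1}{211}\right) = - \frac{893518}{211}$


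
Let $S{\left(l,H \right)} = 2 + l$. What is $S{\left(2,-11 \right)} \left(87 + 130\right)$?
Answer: $868$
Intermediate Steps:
$S{\left(2,-11 \right)} \left(87 + 130\right) = \left(2 + 2\right) \left(87 + 130\right) = 4 \cdot 217 = 868$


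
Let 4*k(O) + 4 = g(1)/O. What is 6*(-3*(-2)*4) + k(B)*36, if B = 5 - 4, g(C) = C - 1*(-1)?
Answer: 126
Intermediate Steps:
g(C) = 1 + C (g(C) = C + 1 = 1 + C)
B = 1
k(O) = -1 + 1/(2*O) (k(O) = -1 + ((1 + 1)/O)/4 = -1 + (2/O)/4 = -1 + 1/(2*O))
6*(-3*(-2)*4) + k(B)*36 = 6*(-3*(-2)*4) + ((1/2 - 1*1)/1)*36 = 6*(6*4) + (1*(1/2 - 1))*36 = 6*24 + (1*(-1/2))*36 = 144 - 1/2*36 = 144 - 18 = 126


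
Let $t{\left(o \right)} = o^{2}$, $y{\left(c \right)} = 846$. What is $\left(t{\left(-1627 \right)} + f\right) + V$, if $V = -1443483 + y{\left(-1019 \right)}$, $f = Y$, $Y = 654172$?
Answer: $1858664$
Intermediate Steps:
$f = 654172$
$V = -1442637$ ($V = -1443483 + 846 = -1442637$)
$\left(t{\left(-1627 \right)} + f\right) + V = \left(\left(-1627\right)^{2} + 654172\right) - 1442637 = \left(2647129 + 654172\right) - 1442637 = 3301301 - 1442637 = 1858664$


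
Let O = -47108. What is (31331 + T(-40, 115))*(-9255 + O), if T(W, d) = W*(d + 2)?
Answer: -1502130313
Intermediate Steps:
T(W, d) = W*(2 + d)
(31331 + T(-40, 115))*(-9255 + O) = (31331 - 40*(2 + 115))*(-9255 - 47108) = (31331 - 40*117)*(-56363) = (31331 - 4680)*(-56363) = 26651*(-56363) = -1502130313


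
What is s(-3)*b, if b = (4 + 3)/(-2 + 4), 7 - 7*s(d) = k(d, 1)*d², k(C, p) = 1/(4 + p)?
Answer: 13/5 ≈ 2.6000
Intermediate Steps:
s(d) = 1 - d²/35 (s(d) = 1 - d²/(7*(4 + 1)) = 1 - d²/(7*5) = 1 - d²/35)
b = 7/2 ≈ 3.5000
s(-3)*b = (1 - 1/35*(-3)²)*(7/2) = (1 - 1/35*9)*(7/2) = (1 - 9/35)*(7/2) = (26/35)*(7/2) = 13/5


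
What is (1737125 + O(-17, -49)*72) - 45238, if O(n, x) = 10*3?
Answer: 1694047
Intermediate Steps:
O(n, x) = 30
(1737125 + O(-17, -49)*72) - 45238 = (1737125 + 30*72) - 45238 = (1737125 + 2160) - 45238 = 1739285 - 45238 = 1694047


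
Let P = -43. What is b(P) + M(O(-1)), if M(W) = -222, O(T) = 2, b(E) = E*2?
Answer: -308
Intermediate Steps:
b(E) = 2*E
b(P) + M(O(-1)) = 2*(-43) - 222 = -86 - 222 = -308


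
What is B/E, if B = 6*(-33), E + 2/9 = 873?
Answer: -1782/7855 ≈ -0.22686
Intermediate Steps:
E = 7855/9 (E = -2/9 + 873 = 7855/9 ≈ 872.78)
B = -198
B/E = -198/7855/9 = -198*9/7855 = -1782/7855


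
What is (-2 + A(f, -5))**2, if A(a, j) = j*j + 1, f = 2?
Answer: 576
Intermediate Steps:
A(a, j) = 1 + j**2 (A(a, j) = j**2 + 1 = 1 + j**2)
(-2 + A(f, -5))**2 = (-2 + (1 + (-5)**2))**2 = (-2 + (1 + 25))**2 = (-2 + 26)**2 = 24**2 = 576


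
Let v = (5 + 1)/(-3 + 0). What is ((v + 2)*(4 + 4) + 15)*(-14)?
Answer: -210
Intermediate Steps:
v = -2 (v = 6/(-3) = 6*(-1/3) = -2)
((v + 2)*(4 + 4) + 15)*(-14) = ((-2 + 2)*(4 + 4) + 15)*(-14) = (0*8 + 15)*(-14) = (0 + 15)*(-14) = 15*(-14) = -210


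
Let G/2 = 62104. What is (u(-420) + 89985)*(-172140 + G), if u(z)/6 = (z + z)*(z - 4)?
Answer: -106741927740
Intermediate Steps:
G = 124208 (G = 2*62104 = 124208)
u(z) = 12*z*(-4 + z) (u(z) = 6*((z + z)*(z - 4)) = 6*((2*z)*(-4 + z)) = 6*(2*z*(-4 + z)) = 12*z*(-4 + z))
(u(-420) + 89985)*(-172140 + G) = (12*(-420)*(-4 - 420) + 89985)*(-172140 + 124208) = (12*(-420)*(-424) + 89985)*(-47932) = (2136960 + 89985)*(-47932) = 2226945*(-47932) = -106741927740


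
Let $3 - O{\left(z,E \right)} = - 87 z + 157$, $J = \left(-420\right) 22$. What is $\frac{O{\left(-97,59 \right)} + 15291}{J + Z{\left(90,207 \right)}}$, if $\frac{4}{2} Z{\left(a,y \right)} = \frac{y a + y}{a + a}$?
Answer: $- \frac{267920}{367507} \approx -0.72902$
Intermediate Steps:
$J = -9240$
$O{\left(z,E \right)} = -154 + 87 z$ ($O{\left(z,E \right)} = 3 - \left(- 87 z + 157\right) = 3 - \left(157 - 87 z\right) = 3 + \left(-157 + 87 z\right) = -154 + 87 z$)
$Z{\left(a,y \right)} = \frac{y + a y}{4 a}$ ($Z{\left(a,y \right)} = \frac{\left(y a + y\right) \frac{1}{a + a}}{2} = \frac{\left(a y + y\right) \frac{1}{2 a}}{2} = \frac{\left(y + a y\right) \frac{1}{2 a}}{2} = \frac{\frac{1}{2} \frac{1}{a} \left(y + a y\right)}{2} = \frac{y + a y}{4 a}$)
$\frac{O{\left(-97,59 \right)} + 15291}{J + Z{\left(90,207 \right)}} = \frac{\left(-154 + 87 \left(-97\right)\right) + 15291}{-9240 + \frac{1}{4} \cdot 207 \cdot \frac{1}{90} \left(1 + 90\right)} = \frac{\left(-154 - 8439\right) + 15291}{-9240 + \frac{1}{4} \cdot 207 \cdot \frac{1}{90} \cdot 91} = \frac{-8593 + 15291}{-9240 + \frac{2093}{40}} = \frac{6698}{- \frac{367507}{40}} = 6698 \left(- \frac{40}{367507}\right) = - \frac{267920}{367507}$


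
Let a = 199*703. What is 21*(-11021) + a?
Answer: -91544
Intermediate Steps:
a = 139897
21*(-11021) + a = 21*(-11021) + 139897 = -231441 + 139897 = -91544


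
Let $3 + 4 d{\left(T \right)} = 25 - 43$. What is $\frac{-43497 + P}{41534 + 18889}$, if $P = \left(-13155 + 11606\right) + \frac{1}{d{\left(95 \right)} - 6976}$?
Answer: $- \frac{114355414}{153392025} \approx -0.74551$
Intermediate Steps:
$d{\left(T \right)} = - \frac{21}{4}$ ($d{\left(T \right)} = - \frac{3}{4} + \frac{25 - 43}{4} = - \frac{3}{4} + \frac{1}{4} \left(-18\right) = - \frac{3}{4} - \frac{9}{2} = - \frac{21}{4}$)
$P = - \frac{43255829}{27925}$ ($P = \left(-13155 + 11606\right) + \frac{1}{- \frac{21}{4} - 6976} = -1549 + \frac{1}{- \frac{27925}{4}} = -1549 - \frac{4}{27925} = - \frac{43255829}{27925} \approx -1549.0$)
$\frac{-43497 + P}{41534 + 18889} = \frac{-43497 - \frac{43255829}{27925}}{41534 + 18889} = - \frac{1257909554}{27925 \cdot 60423} = \left(- \frac{1257909554}{27925}\right) \frac{1}{60423} = - \frac{114355414}{153392025}$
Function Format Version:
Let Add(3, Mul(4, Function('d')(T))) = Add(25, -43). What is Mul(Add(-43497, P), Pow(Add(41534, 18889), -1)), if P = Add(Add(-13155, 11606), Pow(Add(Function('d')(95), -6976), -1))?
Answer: Rational(-114355414, 153392025) ≈ -0.74551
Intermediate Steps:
Function('d')(T) = Rational(-21, 4) (Function('d')(T) = Add(Rational(-3, 4), Mul(Rational(1, 4), Add(25, -43))) = Add(Rational(-3, 4), Mul(Rational(1, 4), -18)) = Add(Rational(-3, 4), Rational(-9, 2)) = Rational(-21, 4))
P = Rational(-43255829, 27925) (P = Add(Add(-13155, 11606), Pow(Add(Rational(-21, 4), -6976), -1)) = Add(-1549, Pow(Rational(-27925, 4), -1)) = Add(-1549, Rational(-4, 27925)) = Rational(-43255829, 27925) ≈ -1549.0)
Mul(Add(-43497, P), Pow(Add(41534, 18889), -1)) = Mul(Add(-43497, Rational(-43255829, 27925)), Pow(Add(41534, 18889), -1)) = Mul(Rational(-1257909554, 27925), Pow(60423, -1)) = Mul(Rational(-1257909554, 27925), Rational(1, 60423)) = Rational(-114355414, 153392025)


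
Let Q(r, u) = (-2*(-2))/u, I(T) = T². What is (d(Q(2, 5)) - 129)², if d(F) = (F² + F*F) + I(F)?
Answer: 10093329/625 ≈ 16149.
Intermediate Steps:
Q(r, u) = 4/u
d(F) = 3*F² (d(F) = (F² + F*F) + F² = (F² + F²) + F² = 2*F² + F² = 3*F²)
(d(Q(2, 5)) - 129)² = (3*(4/5)² - 129)² = (3*(4*(⅕))² - 129)² = (3*(⅘)² - 129)² = (3*(16/25) - 129)² = (48/25 - 129)² = (-3177/25)² = 10093329/625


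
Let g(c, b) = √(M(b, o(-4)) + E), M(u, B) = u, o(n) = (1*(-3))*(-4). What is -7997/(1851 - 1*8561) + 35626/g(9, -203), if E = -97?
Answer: 727/610 - 17813*I*√3/15 ≈ 1.1918 - 2056.9*I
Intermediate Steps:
o(n) = 12 (o(n) = -3*(-4) = 12)
g(c, b) = √(-97 + b) (g(c, b) = √(b - 97) = √(-97 + b))
-7997/(1851 - 1*8561) + 35626/g(9, -203) = -7997/(1851 - 1*8561) + 35626/(√(-97 - 203)) = -7997/(1851 - 8561) + 35626/(√(-300)) = -7997/(-6710) + 35626/((10*I*√3)) = -7997*(-1/6710) + 35626*(-I*√3/30) = 727/610 - 17813*I*√3/15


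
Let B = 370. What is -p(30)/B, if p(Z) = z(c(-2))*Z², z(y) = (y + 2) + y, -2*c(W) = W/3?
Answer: -240/37 ≈ -6.4865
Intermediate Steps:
c(W) = -W/6 (c(W) = -W/(2*3) = -W/6)
z(y) = 2 + 2*y (z(y) = (2 + y) + y = 2 + 2*y)
p(Z) = 8*Z²/3 (p(Z) = (2 + 2*(-⅙*(-2)))*Z² = (2 + 2*(⅓))*Z² = (2 + ⅔)*Z² = 8*Z²/3)
-p(30)/B = -(8/3)*30²/370 = -(8/3)*900/370 = -2400/370 = -1*240/37 = -240/37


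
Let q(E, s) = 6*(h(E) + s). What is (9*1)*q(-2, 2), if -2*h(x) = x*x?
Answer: 0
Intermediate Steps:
h(x) = -x**2/2 (h(x) = -x*x/2 = -x**2/2)
q(E, s) = -3*E**2 + 6*s (q(E, s) = 6*(-E**2/2 + s) = 6*(s - E**2/2) = -3*E**2 + 6*s)
(9*1)*q(-2, 2) = (9*1)*(-3*(-2)**2 + 6*2) = 9*(-3*4 + 12) = 9*(-12 + 12) = 9*0 = 0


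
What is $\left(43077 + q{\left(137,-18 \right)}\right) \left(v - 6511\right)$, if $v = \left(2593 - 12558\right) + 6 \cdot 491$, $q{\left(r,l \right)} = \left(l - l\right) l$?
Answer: $-582831810$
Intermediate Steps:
$q{\left(r,l \right)} = 0$ ($q{\left(r,l \right)} = 0 l = 0$)
$v = -7019$ ($v = -9965 + 2946 = -7019$)
$\left(43077 + q{\left(137,-18 \right)}\right) \left(v - 6511\right) = \left(43077 + 0\right) \left(-7019 - 6511\right) = 43077 \left(-13530\right) = -582831810$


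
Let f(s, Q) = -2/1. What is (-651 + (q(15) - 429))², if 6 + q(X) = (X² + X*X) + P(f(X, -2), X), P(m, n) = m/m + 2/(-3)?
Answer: 3636649/9 ≈ 4.0407e+5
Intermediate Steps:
f(s, Q) = -2 (f(s, Q) = -2*1 = -2)
P(m, n) = ⅓ (P(m, n) = 1 + 2*(-⅓) = 1 - ⅔ = ⅓)
q(X) = -17/3 + 2*X² (q(X) = -6 + ((X² + X*X) + ⅓) = -6 + ((X² + X²) + ⅓) = -6 + (2*X² + ⅓) = -6 + (⅓ + 2*X²) = -17/3 + 2*X²)
(-651 + (q(15) - 429))² = (-651 + ((-17/3 + 2*15²) - 429))² = (-651 + ((-17/3 + 2*225) - 429))² = (-651 + ((-17/3 + 450) - 429))² = (-651 + (1333/3 - 429))² = (-651 + 46/3)² = (-1907/3)² = 3636649/9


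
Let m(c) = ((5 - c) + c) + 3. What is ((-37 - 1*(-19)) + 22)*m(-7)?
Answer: 32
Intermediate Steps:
m(c) = 8 (m(c) = 5 + 3 = 8)
((-37 - 1*(-19)) + 22)*m(-7) = ((-37 - 1*(-19)) + 22)*8 = ((-37 + 19) + 22)*8 = (-18 + 22)*8 = 4*8 = 32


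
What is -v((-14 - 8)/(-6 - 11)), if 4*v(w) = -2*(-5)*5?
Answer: -25/2 ≈ -12.500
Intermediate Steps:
v(w) = 25/2 (v(w) = (-2*(-5)*5)/4 = (10*5)/4 = (1/4)*50 = 25/2)
-v((-14 - 8)/(-6 - 11)) = -1*25/2 = -25/2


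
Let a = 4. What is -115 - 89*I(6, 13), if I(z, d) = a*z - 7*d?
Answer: 5848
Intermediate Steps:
I(z, d) = -7*d + 4*z (I(z, d) = 4*z - 7*d = -7*d + 4*z)
-115 - 89*I(6, 13) = -115 - 89*(-7*13 + 4*6) = -115 - 89*(-91 + 24) = -115 - 89*(-67) = -115 + 5963 = 5848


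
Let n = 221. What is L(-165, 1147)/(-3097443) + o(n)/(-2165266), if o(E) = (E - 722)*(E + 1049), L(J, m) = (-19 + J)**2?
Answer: 948751405957/3353394007419 ≈ 0.28292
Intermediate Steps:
o(E) = (-722 + E)*(1049 + E)
L(-165, 1147)/(-3097443) + o(n)/(-2165266) = (-19 - 165)**2/(-3097443) + (-757378 + 221**2 + 327*221)/(-2165266) = (-184)**2*(-1/3097443) + (-757378 + 48841 + 72267)*(-1/2165266) = 33856*(-1/3097443) - 636270*(-1/2165266) = -33856/3097443 + 318135/1082633 = 948751405957/3353394007419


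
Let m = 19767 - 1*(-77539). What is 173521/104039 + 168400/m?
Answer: 17202401013/5061809467 ≈ 3.3985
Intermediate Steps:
m = 97306 (m = 19767 + 77539 = 97306)
173521/104039 + 168400/m = 173521/104039 + 168400/97306 = 173521*(1/104039) + 168400*(1/97306) = 173521/104039 + 84200/48653 = 17202401013/5061809467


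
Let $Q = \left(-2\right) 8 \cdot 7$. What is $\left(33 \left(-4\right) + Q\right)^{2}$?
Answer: $59536$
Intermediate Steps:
$Q = -112$ ($Q = \left(-16\right) 7 = -112$)
$\left(33 \left(-4\right) + Q\right)^{2} = \left(33 \left(-4\right) - 112\right)^{2} = \left(-132 - 112\right)^{2} = \left(-244\right)^{2} = 59536$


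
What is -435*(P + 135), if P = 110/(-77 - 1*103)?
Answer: -350755/6 ≈ -58459.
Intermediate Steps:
P = -11/18 (P = 110/(-77 - 103) = 110/(-180) = 110*(-1/180) = -11/18 ≈ -0.61111)
-435*(P + 135) = -435*(-11/18 + 135) = -435*2419/18 = -350755/6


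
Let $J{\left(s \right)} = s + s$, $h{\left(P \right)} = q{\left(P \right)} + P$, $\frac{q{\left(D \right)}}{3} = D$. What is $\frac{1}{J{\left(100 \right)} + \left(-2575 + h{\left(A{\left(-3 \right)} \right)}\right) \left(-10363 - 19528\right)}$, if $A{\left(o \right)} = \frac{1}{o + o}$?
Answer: $\frac{3}{230968357} \approx 1.2989 \cdot 10^{-8}$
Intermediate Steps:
$q{\left(D \right)} = 3 D$
$A{\left(o \right)} = \frac{1}{2 o}$
$h{\left(P \right)} = 4 P$ ($h{\left(P \right)} = 3 P + P = 4 P$)
$J{\left(s \right)} = 2 s$
$\frac{1}{J{\left(100 \right)} + \left(-2575 + h{\left(A{\left(-3 \right)} \right)}\right) \left(-10363 - 19528\right)} = \frac{1}{2 \cdot 100 + \left(-2575 + 4 \frac{1}{2 \left(-3\right)}\right) \left(-10363 - 19528\right)} = \frac{1}{200 + \left(-2575 + 4 \cdot \frac{1}{2} \left(- \frac{1}{3}\right)\right) \left(-29891\right)} = \frac{1}{200 + \left(-2575 + 4 \left(- \frac{1}{6}\right)\right) \left(-29891\right)} = \frac{1}{200 + \left(-2575 - \frac{2}{3}\right) \left(-29891\right)} = \frac{1}{200 - - \frac{230967757}{3}} = \frac{1}{200 + \frac{230967757}{3}} = \frac{1}{\frac{230968357}{3}} = \frac{3}{230968357}$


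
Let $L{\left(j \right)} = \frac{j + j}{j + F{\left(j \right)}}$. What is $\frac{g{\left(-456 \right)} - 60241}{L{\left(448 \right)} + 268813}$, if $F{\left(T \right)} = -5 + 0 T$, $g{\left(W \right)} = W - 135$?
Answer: $- \frac{26948576}{119085055} \approx -0.2263$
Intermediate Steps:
$g{\left(W \right)} = -135 + W$
$F{\left(T \right)} = -5$ ($F{\left(T \right)} = -5 + 0 = -5$)
$L{\left(j \right)} = \frac{2 j}{-5 + j}$ ($L{\left(j \right)} = \frac{j + j}{j - 5} = \frac{2 j}{-5 + j}$)
$\frac{g{\left(-456 \right)} - 60241}{L{\left(448 \right)} + 268813} = \frac{\left(-135 - 456\right) - 60241}{2 \cdot 448 \frac{1}{-5 + 448} + 268813} = \frac{-591 - 60241}{2 \cdot 448 \cdot \frac{1}{443} + 268813} = - \frac{60832}{2 \cdot 448 \cdot \frac{1}{443} + 268813} = - \frac{60832}{\frac{896}{443} + 268813} = - \frac{60832}{\frac{119085055}{443}} = \left(-60832\right) \frac{443}{119085055} = - \frac{26948576}{119085055}$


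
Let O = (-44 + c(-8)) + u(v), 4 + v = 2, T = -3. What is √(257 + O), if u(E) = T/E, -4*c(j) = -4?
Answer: √862/2 ≈ 14.680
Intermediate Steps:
c(j) = 1 (c(j) = -¼*(-4) = 1)
v = -2 (v = -4 + 2 = -2)
u(E) = -3/E
O = -83/2 (O = (-44 + 1) - 3/(-2) = -43 - 3*(-½) = -43 + 3/2 = -83/2 ≈ -41.500)
√(257 + O) = √(257 - 83/2) = √(431/2) = √862/2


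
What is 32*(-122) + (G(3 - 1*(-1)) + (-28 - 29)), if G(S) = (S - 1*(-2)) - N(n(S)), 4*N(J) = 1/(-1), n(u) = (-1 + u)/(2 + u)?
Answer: -15819/4 ≈ -3954.8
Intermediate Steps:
n(u) = (-1 + u)/(2 + u)
N(J) = -1/4 (N(J) = (1/4)/(-1) = (1/4)*(-1) = -1/4)
G(S) = 9/4 + S (G(S) = (S - 1*(-2)) - 1*(-1/4) = (S + 2) + 1/4 = (2 + S) + 1/4 = 9/4 + S)
32*(-122) + (G(3 - 1*(-1)) + (-28 - 29)) = 32*(-122) + ((9/4 + (3 - 1*(-1))) + (-28 - 29)) = -3904 + ((9/4 + (3 + 1)) - 57) = -3904 + ((9/4 + 4) - 57) = -3904 + (25/4 - 57) = -3904 - 203/4 = -15819/4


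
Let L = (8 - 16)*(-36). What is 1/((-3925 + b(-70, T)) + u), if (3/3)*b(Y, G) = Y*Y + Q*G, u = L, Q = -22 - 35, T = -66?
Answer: 1/5025 ≈ 0.00019901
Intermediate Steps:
L = 288 (L = -8*(-36) = 288)
Q = -57
u = 288
b(Y, G) = Y² - 57*G (b(Y, G) = Y*Y - 57*G = Y² - 57*G)
1/((-3925 + b(-70, T)) + u) = 1/((-3925 + ((-70)² - 57*(-66))) + 288) = 1/((-3925 + (4900 + 3762)) + 288) = 1/((-3925 + 8662) + 288) = 1/(4737 + 288) = 1/5025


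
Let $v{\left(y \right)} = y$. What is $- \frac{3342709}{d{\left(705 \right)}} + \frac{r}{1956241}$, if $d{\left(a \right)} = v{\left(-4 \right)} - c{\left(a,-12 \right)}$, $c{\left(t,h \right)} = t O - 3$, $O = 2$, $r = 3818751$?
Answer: $\frac{384972509090}{162368003} \approx 2371.0$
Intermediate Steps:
$c{\left(t,h \right)} = -3 + 2 t$ ($c{\left(t,h \right)} = t 2 - 3 = 2 t - 3 = -3 + 2 t$)
$d{\left(a \right)} = -1 - 2 a$ ($d{\left(a \right)} = -4 - \left(-3 + 2 a\right) = -1 - 2 a$)
$- \frac{3342709}{d{\left(705 \right)}} + \frac{r}{1956241} = - \frac{3342709}{-1 - 1410} + \frac{3818751}{1956241} = - \frac{3342709}{-1 - 1410} + 3818751 \cdot \frac{1}{1956241} = - \frac{3342709}{-1411} + \frac{3818751}{1956241} = \left(-3342709\right) \left(- \frac{1}{1411}\right) + \frac{3818751}{1956241} = \frac{3342709}{1411} + \frac{3818751}{1956241} = \frac{384972509090}{162368003}$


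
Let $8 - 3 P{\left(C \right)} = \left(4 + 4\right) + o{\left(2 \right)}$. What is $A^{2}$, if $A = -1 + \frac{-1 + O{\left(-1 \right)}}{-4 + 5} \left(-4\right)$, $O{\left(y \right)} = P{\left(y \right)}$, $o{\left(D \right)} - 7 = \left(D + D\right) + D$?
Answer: $\frac{3721}{9} \approx 413.44$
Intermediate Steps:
$o{\left(D \right)} = 7 + 3 D$ ($o{\left(D \right)} = 7 + \left(\left(D + D\right) + D\right) = 7 + \left(2 D + D\right) = 7 + 3 D$)
$P{\left(C \right)} = - \frac{13}{3}$ ($P{\left(C \right)} = \frac{8}{3} - \frac{\left(4 + 4\right) + \left(7 + 3 \cdot 2\right)}{3} = \frac{8}{3} - \frac{8 + \left(7 + 6\right)}{3} = \frac{8}{3} - \frac{8 + 13}{3} = \frac{8}{3} - 7 = - \frac{13}{3}$)
$O{\left(y \right)} = - \frac{13}{3}$
$A = \frac{61}{3}$ ($A = -1 + \frac{-1 - \frac{13}{3}}{-4 + 5} \left(-4\right) = -1 + - \frac{16}{3 \cdot 1} \left(-4\right) = -1 + \left(- \frac{16}{3}\right) 1 \left(-4\right) = -1 - - \frac{64}{3} = -1 + \frac{64}{3} = \frac{61}{3} \approx 20.333$)
$A^{2} = \left(\frac{61}{3}\right)^{2} = \frac{3721}{9}$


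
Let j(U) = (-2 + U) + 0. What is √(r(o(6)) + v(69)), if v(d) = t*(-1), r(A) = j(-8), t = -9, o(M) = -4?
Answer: I ≈ 1.0*I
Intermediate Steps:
j(U) = -2 + U
r(A) = -10 (r(A) = -2 - 8 = -10)
v(d) = 9 (v(d) = -9*(-1) = 9)
√(r(o(6)) + v(69)) = √(-10 + 9) = √(-1) = I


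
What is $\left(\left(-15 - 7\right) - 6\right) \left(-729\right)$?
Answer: $20412$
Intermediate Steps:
$\left(\left(-15 - 7\right) - 6\right) \left(-729\right) = \left(-22 - 6\right) \left(-729\right) = \left(-28\right) \left(-729\right) = 20412$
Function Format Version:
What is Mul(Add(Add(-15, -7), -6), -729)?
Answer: 20412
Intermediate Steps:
Mul(Add(Add(-15, -7), -6), -729) = Mul(Add(-22, -6), -729) = Mul(-28, -729) = 20412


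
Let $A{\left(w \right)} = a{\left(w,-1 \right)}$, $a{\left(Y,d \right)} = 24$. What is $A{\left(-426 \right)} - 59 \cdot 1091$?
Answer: $-64345$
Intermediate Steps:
$A{\left(w \right)} = 24$
$A{\left(-426 \right)} - 59 \cdot 1091 = 24 - 59 \cdot 1091 = 24 - 64369 = -64345$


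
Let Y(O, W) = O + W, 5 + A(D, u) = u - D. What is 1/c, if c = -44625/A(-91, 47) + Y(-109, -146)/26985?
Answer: -34181/11468948 ≈ -0.0029803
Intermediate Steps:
A(D, u) = -5 + u - D (A(D, u) = -5 + (u - D) = -5 + u - D)
c = -11468948/34181 (c = -44625/(-5 + 47 - 1*(-91)) + (-109 - 146)/26985 = -44625/(-5 + 47 + 91) - 255*1/26985 = -44625/133 - 17/1799 = -44625*1/133 - 17/1799 = -6375/19 - 17/1799 = -11468948/34181 ≈ -335.54)
1/c = 1/(-11468948/34181) = -34181/11468948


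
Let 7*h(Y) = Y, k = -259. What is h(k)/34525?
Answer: -37/34525 ≈ -0.0010717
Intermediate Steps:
h(Y) = Y/7
h(k)/34525 = ((⅐)*(-259))/34525 = -37*1/34525 = -37/34525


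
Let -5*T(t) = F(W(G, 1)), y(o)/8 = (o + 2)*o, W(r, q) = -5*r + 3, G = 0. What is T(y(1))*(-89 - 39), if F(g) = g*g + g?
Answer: 1536/5 ≈ 307.20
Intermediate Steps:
W(r, q) = 3 - 5*r
y(o) = 8*o*(2 + o) (y(o) = 8*((o + 2)*o) = 8*((2 + o)*o) = 8*(o*(2 + o)) = 8*o*(2 + o))
F(g) = g + g² (F(g) = g² + g = g + g²)
T(t) = -12/5 (T(t) = -(3 - 5*0)*(1 + (3 - 5*0))/5 = -(3 + 0)*(1 + (3 + 0))/5 = -3*(1 + 3)/5 = -3*4/5 = -⅕*12 = -12/5)
T(y(1))*(-89 - 39) = -12*(-89 - 39)/5 = -12/5*(-128) = 1536/5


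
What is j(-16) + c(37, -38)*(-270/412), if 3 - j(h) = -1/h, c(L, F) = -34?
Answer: 41561/1648 ≈ 25.219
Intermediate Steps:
j(h) = 3 + 1/h (j(h) = 3 - (-1)/h = 3 + 1/h)
j(-16) + c(37, -38)*(-270/412) = (3 + 1/(-16)) - (-9180)/412 = (3 - 1/16) - (-9180)/412 = 47/16 - 34*(-135/206) = 47/16 + 2295/103 = 41561/1648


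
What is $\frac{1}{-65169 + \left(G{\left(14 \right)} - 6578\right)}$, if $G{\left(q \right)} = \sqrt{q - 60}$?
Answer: $- \frac{71747}{5147632055} - \frac{i \sqrt{46}}{5147632055} \approx -1.3938 \cdot 10^{-5} - 1.3176 \cdot 10^{-9} i$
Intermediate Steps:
$G{\left(q \right)} = \sqrt{-60 + q}$
$\frac{1}{-65169 + \left(G{\left(14 \right)} - 6578\right)} = \frac{1}{-65169 - \left(6578 - \sqrt{-60 + 14}\right)} = \frac{1}{-65169 - \left(6578 - \sqrt{-46}\right)} = \frac{1}{-65169 - \left(6578 - i \sqrt{46}\right)} = \frac{1}{-71747 + i \sqrt{46}}$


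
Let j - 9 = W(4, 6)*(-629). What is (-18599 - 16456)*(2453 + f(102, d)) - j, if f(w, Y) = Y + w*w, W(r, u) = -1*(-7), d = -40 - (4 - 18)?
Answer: -449786311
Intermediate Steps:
d = -26 (d = -40 - 1*(-14) = -40 + 14 = -26)
W(r, u) = 7
f(w, Y) = Y + w²
j = -4394 (j = 9 + 7*(-629) = 9 - 4403 = -4394)
(-18599 - 16456)*(2453 + f(102, d)) - j = (-18599 - 16456)*(2453 + (-26 + 102²)) - 1*(-4394) = -35055*(2453 + (-26 + 10404)) + 4394 = -35055*(2453 + 10378) + 4394 = -35055*12831 + 4394 = -449790705 + 4394 = -449786311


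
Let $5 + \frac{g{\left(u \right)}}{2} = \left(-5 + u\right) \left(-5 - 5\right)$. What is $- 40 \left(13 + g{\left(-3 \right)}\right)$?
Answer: $-6520$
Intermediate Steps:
$g{\left(u \right)} = 90 - 20 u$ ($g{\left(u \right)} = -10 + 2 \left(-5 + u\right) \left(-5 - 5\right) = -10 + 2 \left(-5 + u\right) \left(-10\right) = -10 + 2 \left(50 - 10 u\right) = -10 - \left(-100 + 20 u\right) = 90 - 20 u$)
$- 40 \left(13 + g{\left(-3 \right)}\right) = - 40 \left(13 + \left(90 - -60\right)\right) = - 40 \left(13 + \left(90 + 60\right)\right) = - 40 \left(13 + 150\right) = \left(-40\right) 163 = -6520$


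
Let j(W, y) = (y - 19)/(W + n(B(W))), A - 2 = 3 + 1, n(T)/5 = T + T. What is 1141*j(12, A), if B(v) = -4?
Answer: 2119/4 ≈ 529.75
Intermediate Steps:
n(T) = 10*T (n(T) = 5*(T + T) = 5*(2*T) = 10*T)
A = 6 (A = 2 + (3 + 1) = 2 + 4 = 6)
j(W, y) = (-19 + y)/(-40 + W) (j(W, y) = (y - 19)/(W + 10*(-4)) = (-19 + y)/(W - 40) = (-19 + y)/(-40 + W))
1141*j(12, A) = 1141*((-19 + 6)/(-40 + 12)) = 1141*(-13/(-28)) = 1141*(-1/28*(-13)) = 1141*(13/28) = 2119/4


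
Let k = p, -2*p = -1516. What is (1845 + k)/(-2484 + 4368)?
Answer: 2603/1884 ≈ 1.3816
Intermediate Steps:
p = 758 (p = -1/2*(-1516) = 758)
k = 758
(1845 + k)/(-2484 + 4368) = (1845 + 758)/(-2484 + 4368) = 2603/1884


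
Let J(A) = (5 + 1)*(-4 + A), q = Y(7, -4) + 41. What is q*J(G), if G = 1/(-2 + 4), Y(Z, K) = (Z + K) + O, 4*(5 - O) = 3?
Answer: -4053/4 ≈ -1013.3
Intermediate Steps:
O = 17/4 (O = 5 - ¼*3 = 5 - ¾ = 17/4 ≈ 4.2500)
Y(Z, K) = 17/4 + K + Z (Y(Z, K) = (Z + K) + 17/4 = (K + Z) + 17/4 = 17/4 + K + Z)
G = ½ (G = 1/2 = ½ ≈ 0.50000)
q = 193/4 (q = (17/4 - 4 + 7) + 41 = 29/4 + 41 = 193/4 ≈ 48.250)
J(A) = -24 + 6*A (J(A) = 6*(-4 + A) = -24 + 6*A)
q*J(G) = 193*(-24 + 6*(½))/4 = 193*(-24 + 3)/4 = (193/4)*(-21) = -4053/4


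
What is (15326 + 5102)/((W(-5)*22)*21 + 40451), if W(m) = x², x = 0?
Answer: 20428/40451 ≈ 0.50501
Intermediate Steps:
W(m) = 0 (W(m) = 0² = 0)
(15326 + 5102)/((W(-5)*22)*21 + 40451) = (15326 + 5102)/((0*22)*21 + 40451) = 20428/(0*21 + 40451) = 20428/(0 + 40451) = 20428/40451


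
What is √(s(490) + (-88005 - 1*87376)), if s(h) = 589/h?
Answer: I*√859361010/70 ≈ 418.78*I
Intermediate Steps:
√(s(490) + (-88005 - 1*87376)) = √(589/490 + (-88005 - 1*87376)) = √(589*(1/490) + (-88005 - 87376)) = √(589/490 - 175381) = √(-85936101/490) = I*√859361010/70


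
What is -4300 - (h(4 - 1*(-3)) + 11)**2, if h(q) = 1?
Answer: -4444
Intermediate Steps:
-4300 - (h(4 - 1*(-3)) + 11)**2 = -4300 - (1 + 11)**2 = -4300 - 1*12**2 = -4300 - 1*144 = -4300 - 144 = -4444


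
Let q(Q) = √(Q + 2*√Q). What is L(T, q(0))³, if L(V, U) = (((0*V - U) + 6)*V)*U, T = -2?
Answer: 0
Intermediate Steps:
L(V, U) = U*V*(6 - U) (L(V, U) = (((0 - U) + 6)*V)*U = ((-U + 6)*V)*U = ((6 - U)*V)*U = (V*(6 - U))*U = U*V*(6 - U))
L(T, q(0))³ = (√(0 + 2*√0)*(-2)*(6 - √(0 + 2*√0)))³ = (√(0 + 2*0)*(-2)*(6 - √(0 + 2*0)))³ = (√(0 + 0)*(-2)*(6 - √(0 + 0)))³ = (√0*(-2)*(6 - √0))³ = (0*(-2)*(6 - 1*0))³ = (0*(-2)*(6 + 0))³ = (0*(-2)*6)³ = 0³ = 0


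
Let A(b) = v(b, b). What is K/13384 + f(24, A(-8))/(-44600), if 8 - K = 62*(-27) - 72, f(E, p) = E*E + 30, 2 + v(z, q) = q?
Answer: 1095589/9326975 ≈ 0.11746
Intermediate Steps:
v(z, q) = -2 + q
A(b) = -2 + b
f(E, p) = 30 + E**2 (f(E, p) = E**2 + 30 = 30 + E**2)
K = 1754 (K = 8 - (62*(-27) - 72) = 8 - (-1674 - 72) = 8 - 1*(-1746) = 8 + 1746 = 1754)
K/13384 + f(24, A(-8))/(-44600) = 1754/13384 + (30 + 24**2)/(-44600) = 1754*(1/13384) + (30 + 576)*(-1/44600) = 877/6692 + 606*(-1/44600) = 877/6692 - 303/22300 = 1095589/9326975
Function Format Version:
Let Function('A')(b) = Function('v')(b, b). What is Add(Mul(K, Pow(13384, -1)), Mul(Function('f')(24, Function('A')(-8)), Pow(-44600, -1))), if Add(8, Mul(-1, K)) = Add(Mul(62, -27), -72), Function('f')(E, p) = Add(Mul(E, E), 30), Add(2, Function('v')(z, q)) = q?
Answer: Rational(1095589, 9326975) ≈ 0.11746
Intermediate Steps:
Function('v')(z, q) = Add(-2, q)
Function('A')(b) = Add(-2, b)
Function('f')(E, p) = Add(30, Pow(E, 2)) (Function('f')(E, p) = Add(Pow(E, 2), 30) = Add(30, Pow(E, 2)))
K = 1754 (K = Add(8, Mul(-1, Add(Mul(62, -27), -72))) = Add(8, Mul(-1, Add(-1674, -72))) = Add(8, Mul(-1, -1746)) = Add(8, 1746) = 1754)
Add(Mul(K, Pow(13384, -1)), Mul(Function('f')(24, Function('A')(-8)), Pow(-44600, -1))) = Add(Mul(1754, Pow(13384, -1)), Mul(Add(30, Pow(24, 2)), Pow(-44600, -1))) = Add(Mul(1754, Rational(1, 13384)), Mul(Add(30, 576), Rational(-1, 44600))) = Add(Rational(877, 6692), Mul(606, Rational(-1, 44600))) = Add(Rational(877, 6692), Rational(-303, 22300)) = Rational(1095589, 9326975)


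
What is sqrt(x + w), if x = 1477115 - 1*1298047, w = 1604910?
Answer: sqrt(1783978) ≈ 1335.7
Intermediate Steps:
x = 179068 (x = 1477115 - 1298047 = 179068)
sqrt(x + w) = sqrt(179068 + 1604910) = sqrt(1783978)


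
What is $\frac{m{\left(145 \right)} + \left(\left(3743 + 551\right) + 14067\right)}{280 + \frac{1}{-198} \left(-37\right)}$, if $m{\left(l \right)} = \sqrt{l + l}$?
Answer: $\frac{3635478}{55477} + \frac{198 \sqrt{290}}{55477} \approx 65.592$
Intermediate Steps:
$m{\left(l \right)} = \sqrt{2} \sqrt{l}$ ($m{\left(l \right)} = \sqrt{2 l} = \sqrt{2} \sqrt{l}$)
$\frac{m{\left(145 \right)} + \left(\left(3743 + 551\right) + 14067\right)}{280 + \frac{1}{-198} \left(-37\right)} = \frac{\sqrt{2} \sqrt{145} + \left(\left(3743 + 551\right) + 14067\right)}{280 + \frac{1}{-198} \left(-37\right)} = \frac{\sqrt{290} + \left(4294 + 14067\right)}{280 - - \frac{37}{198}} = \frac{\sqrt{290} + 18361}{280 + \frac{37}{198}} = \frac{18361 + \sqrt{290}}{\frac{55477}{198}} = \left(18361 + \sqrt{290}\right) \frac{198}{55477} = \frac{3635478}{55477} + \frac{198 \sqrt{290}}{55477}$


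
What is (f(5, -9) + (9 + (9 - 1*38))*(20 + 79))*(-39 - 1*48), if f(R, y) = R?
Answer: 171825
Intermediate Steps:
(f(5, -9) + (9 + (9 - 1*38))*(20 + 79))*(-39 - 1*48) = (5 + (9 + (9 - 1*38))*(20 + 79))*(-39 - 1*48) = (5 + (9 + (9 - 38))*99)*(-39 - 48) = (5 + (9 - 29)*99)*(-87) = (5 - 20*99)*(-87) = (5 - 1980)*(-87) = -1975*(-87) = 171825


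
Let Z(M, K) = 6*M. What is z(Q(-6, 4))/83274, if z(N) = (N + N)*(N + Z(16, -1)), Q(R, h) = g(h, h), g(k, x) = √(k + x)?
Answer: 8/41637 + 64*√2/13879 ≈ 0.0067135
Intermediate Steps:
Q(R, h) = √2*√h (Q(R, h) = √(h + h) = √(2*h) = √2*√h)
z(N) = 2*N*(96 + N) (z(N) = (N + N)*(N + 6*16) = (2*N)*(N + 96) = (2*N)*(96 + N) = 2*N*(96 + N))
z(Q(-6, 4))/83274 = (2*(√2*√4)*(96 + √2*√4))/83274 = (2*(√2*2)*(96 + √2*2))*(1/83274) = (2*(2*√2)*(96 + 2*√2))*(1/83274) = (4*√2*(96 + 2*√2))*(1/83274) = 2*√2*(96 + 2*√2)/41637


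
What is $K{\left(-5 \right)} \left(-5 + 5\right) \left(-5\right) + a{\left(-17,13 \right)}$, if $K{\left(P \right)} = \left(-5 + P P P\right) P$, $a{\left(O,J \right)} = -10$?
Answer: $-10$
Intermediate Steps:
$K{\left(P \right)} = P \left(-5 + P^{3}\right)$ ($K{\left(P \right)} = \left(-5 + P^{2} P\right) P = \left(-5 + P^{3}\right) P = P \left(-5 + P^{3}\right)$)
$K{\left(-5 \right)} \left(-5 + 5\right) \left(-5\right) + a{\left(-17,13 \right)} = - 5 \left(-5 + \left(-5\right)^{3}\right) \left(-5 + 5\right) \left(-5\right) - 10 = - 5 \left(-5 - 125\right) 0 \left(-5\right) - 10 = \left(-5\right) \left(-130\right) 0 - 10 = 650 \cdot 0 - 10 = 0 - 10 = -10$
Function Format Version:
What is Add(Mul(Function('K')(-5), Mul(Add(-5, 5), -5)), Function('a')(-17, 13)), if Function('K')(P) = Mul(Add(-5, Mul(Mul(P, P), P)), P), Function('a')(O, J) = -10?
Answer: -10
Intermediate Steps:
Function('K')(P) = Mul(P, Add(-5, Pow(P, 3))) (Function('K')(P) = Mul(Add(-5, Mul(Pow(P, 2), P)), P) = Mul(Add(-5, Pow(P, 3)), P) = Mul(P, Add(-5, Pow(P, 3))))
Add(Mul(Function('K')(-5), Mul(Add(-5, 5), -5)), Function('a')(-17, 13)) = Add(Mul(Mul(-5, Add(-5, Pow(-5, 3))), Mul(Add(-5, 5), -5)), -10) = Add(Mul(Mul(-5, Add(-5, -125)), Mul(0, -5)), -10) = Add(Mul(Mul(-5, -130), 0), -10) = Add(Mul(650, 0), -10) = Add(0, -10) = -10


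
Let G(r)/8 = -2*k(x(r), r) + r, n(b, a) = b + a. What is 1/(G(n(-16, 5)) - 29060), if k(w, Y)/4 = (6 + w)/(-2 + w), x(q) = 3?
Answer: -1/29724 ≈ -3.3643e-5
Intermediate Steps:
n(b, a) = a + b
k(w, Y) = 4*(6 + w)/(-2 + w) (k(w, Y) = 4*((6 + w)/(-2 + w)) = 4*(6 + w)/(-2 + w))
G(r) = -576 + 8*r (G(r) = 8*(-8*(6 + 3)/(-2 + 3) + r) = 8*(-8*9/1 + r) = 8*(-8*9 + r) = 8*(-2*36 + r) = 8*(-72 + r) = -576 + 8*r)
1/(G(n(-16, 5)) - 29060) = 1/((-576 + 8*(5 - 16)) - 29060) = 1/((-576 + 8*(-11)) - 29060) = 1/((-576 - 88) - 29060) = 1/(-664 - 29060) = 1/(-29724) = -1/29724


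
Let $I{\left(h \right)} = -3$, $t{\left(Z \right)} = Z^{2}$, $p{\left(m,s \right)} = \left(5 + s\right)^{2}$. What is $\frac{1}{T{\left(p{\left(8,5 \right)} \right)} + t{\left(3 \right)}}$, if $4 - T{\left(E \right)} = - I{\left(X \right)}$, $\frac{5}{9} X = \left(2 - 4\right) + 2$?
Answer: $\frac{1}{10} \approx 0.1$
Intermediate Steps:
$X = 0$ ($X = \frac{9 \left(\left(2 - 4\right) + 2\right)}{5} = \frac{9 \left(-2 + 2\right)}{5} = \frac{9}{5} \cdot 0 = 0$)
$T{\left(E \right)} = 1$ ($T{\left(E \right)} = 4 - \left(-1\right) \left(-3\right) = 4 - 3 = 1$)
$\frac{1}{T{\left(p{\left(8,5 \right)} \right)} + t{\left(3 \right)}} = \frac{1}{1 + 3^{2}} = \frac{1}{1 + 9} = \frac{1}{10}$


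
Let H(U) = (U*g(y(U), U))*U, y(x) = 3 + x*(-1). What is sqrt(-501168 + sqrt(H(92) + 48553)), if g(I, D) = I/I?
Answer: sqrt(-501168 + sqrt(57017)) ≈ 707.76*I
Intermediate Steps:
y(x) = 3 - x
g(I, D) = 1
H(U) = U**2 (H(U) = (U*1)*U = U*U = U**2)
sqrt(-501168 + sqrt(H(92) + 48553)) = sqrt(-501168 + sqrt(92**2 + 48553)) = sqrt(-501168 + sqrt(8464 + 48553)) = sqrt(-501168 + sqrt(57017))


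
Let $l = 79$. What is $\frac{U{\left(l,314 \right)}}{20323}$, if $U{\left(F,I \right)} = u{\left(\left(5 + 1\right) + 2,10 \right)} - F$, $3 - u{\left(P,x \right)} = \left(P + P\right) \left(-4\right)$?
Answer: $- \frac{12}{20323} \approx -0.00059046$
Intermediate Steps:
$u{\left(P,x \right)} = 3 + 8 P$ ($u{\left(P,x \right)} = 3 - \left(P + P\right) \left(-4\right) = 3 - 2 P \left(-4\right) = 3 - - 8 P = 3 + 8 P$)
$U{\left(F,I \right)} = 67 - F$ ($U{\left(F,I \right)} = \left(3 + 8 \left(\left(5 + 1\right) + 2\right)\right) - F = \left(3 + 8 \left(6 + 2\right)\right) - F = \left(3 + 8 \cdot 8\right) - F = \left(3 + 64\right) - F = 67 - F$)
$\frac{U{\left(l,314 \right)}}{20323} = \frac{67 - 79}{20323} = \left(67 - 79\right) \frac{1}{20323} = \left(-12\right) \frac{1}{20323} = - \frac{12}{20323}$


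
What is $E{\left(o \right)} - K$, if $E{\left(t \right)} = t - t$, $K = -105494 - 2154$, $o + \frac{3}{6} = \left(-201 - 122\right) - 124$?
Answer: $107648$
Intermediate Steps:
$o = - \frac{895}{2}$ ($o = - \frac{1}{2} - 447 = - \frac{895}{2} \approx -447.5$)
$K = -107648$
$E{\left(t \right)} = 0$
$E{\left(o \right)} - K = 0 - -107648 = 0 + 107648 = 107648$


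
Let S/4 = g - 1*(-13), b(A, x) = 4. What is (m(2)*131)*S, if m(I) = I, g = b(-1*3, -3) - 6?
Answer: 11528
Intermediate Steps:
g = -2 (g = 4 - 6 = -2)
S = 44 (S = 4*(-2 - 1*(-13)) = 4*(-2 + 13) = 4*11 = 44)
(m(2)*131)*S = (2*131)*44 = 262*44 = 11528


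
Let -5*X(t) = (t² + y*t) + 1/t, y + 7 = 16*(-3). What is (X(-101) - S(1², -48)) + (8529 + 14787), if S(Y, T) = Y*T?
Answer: 2041493/101 ≈ 20213.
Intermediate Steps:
y = -55 (y = -7 + 16*(-3) = -7 - 48 = -55)
X(t) = 11*t - 1/(5*t) - t²/5 (X(t) = -((t² - 55*t) + 1/t)/5 = -(1/t + t² - 55*t)/5 = 11*t - 1/(5*t) - t²/5)
S(Y, T) = T*Y
(X(-101) - S(1², -48)) + (8529 + 14787) = ((⅕)*(-1 + (-101)²*(55 - 1*(-101)))/(-101) - (-48)*1²) + (8529 + 14787) = ((⅕)*(-1/101)*(-1 + 10201*(55 + 101)) - (-48)) + 23316 = ((⅕)*(-1/101)*(-1 + 10201*156) - 1*(-48)) + 23316 = ((⅕)*(-1/101)*(-1 + 1591356) + 48) + 23316 = ((⅕)*(-1/101)*1591355 + 48) + 23316 = (-318271/101 + 48) + 23316 = -313423/101 + 23316 = 2041493/101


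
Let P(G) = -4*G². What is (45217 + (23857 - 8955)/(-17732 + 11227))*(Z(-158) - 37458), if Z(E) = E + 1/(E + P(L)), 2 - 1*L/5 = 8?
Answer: -41577314347923507/24445790 ≈ -1.7008e+9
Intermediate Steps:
L = -30 (L = 10 - 5*8 = 10 - 40 = -30)
Z(E) = E + 1/(-3600 + E) (Z(E) = E + 1/(E - 4*(-30)²) = E + 1/(E - 4*900) = E + 1/(E - 3600) = E + 1/(-3600 + E))
(45217 + (23857 - 8955)/(-17732 + 11227))*(Z(-158) - 37458) = (45217 + (23857 - 8955)/(-17732 + 11227))*((1 + (-158)² - 3600*(-158))/(-3600 - 158) - 37458) = (45217 + 14902/(-6505))*((1 + 24964 + 568800)/(-3758) - 37458) = (45217 + 14902*(-1/6505))*(-1/3758*593765 - 37458) = (45217 - 14902/6505)*(-593765/3758 - 37458) = (294121683/6505)*(-141360929/3758) = -41577314347923507/24445790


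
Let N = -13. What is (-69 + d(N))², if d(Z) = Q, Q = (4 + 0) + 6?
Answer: 3481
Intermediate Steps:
Q = 10 (Q = 4 + 6 = 10)
d(Z) = 10
(-69 + d(N))² = (-69 + 10)² = (-59)² = 3481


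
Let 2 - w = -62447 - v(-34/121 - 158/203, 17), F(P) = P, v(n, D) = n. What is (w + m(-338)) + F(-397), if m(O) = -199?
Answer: 1519269219/24563 ≈ 61852.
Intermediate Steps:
w = 1533908767/24563 (w = 2 - (-62447 - (-34/121 - 158/203)) = 2 - (-62447 - 1*(-26020/24563)) = 2 - (-62447 + 26020/24563) = 2 - 1*(-1533859641/24563) = 2 + 1533859641/24563 = 1533908767/24563 ≈ 62448.)
(w + m(-338)) + F(-397) = (1533908767/24563 - 199) - 397 = 1529020730/24563 - 397 = 1519269219/24563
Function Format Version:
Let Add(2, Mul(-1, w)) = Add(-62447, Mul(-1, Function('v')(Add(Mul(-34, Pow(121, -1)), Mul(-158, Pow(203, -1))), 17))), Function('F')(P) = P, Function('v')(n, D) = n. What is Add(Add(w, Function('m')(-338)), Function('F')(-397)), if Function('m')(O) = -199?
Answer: Rational(1519269219, 24563) ≈ 61852.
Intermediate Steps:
w = Rational(1533908767, 24563) (w = Add(2, Mul(-1, Add(-62447, Mul(-1, Add(Mul(-34, Pow(121, -1)), Mul(-158, Pow(203, -1))))))) = Add(2, Mul(-1, Add(-62447, Mul(-1, Add(Mul(-34, Rational(1, 121)), Mul(-158, Rational(1, 203))))))) = Add(2, Mul(-1, Add(-62447, Mul(-1, Add(Rational(-34, 121), Rational(-158, 203)))))) = Add(2, Mul(-1, Add(-62447, Mul(-1, Rational(-26020, 24563))))) = Add(2, Mul(-1, Add(-62447, Rational(26020, 24563)))) = Add(2, Mul(-1, Rational(-1533859641, 24563))) = Add(2, Rational(1533859641, 24563)) = Rational(1533908767, 24563) ≈ 62448.)
Add(Add(w, Function('m')(-338)), Function('F')(-397)) = Add(Add(Rational(1533908767, 24563), -199), -397) = Add(Rational(1529020730, 24563), -397) = Rational(1519269219, 24563)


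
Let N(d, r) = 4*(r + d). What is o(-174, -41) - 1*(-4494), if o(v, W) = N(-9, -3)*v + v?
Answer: 12672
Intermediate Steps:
N(d, r) = 4*d + 4*r (N(d, r) = 4*(d + r) = 4*d + 4*r)
o(v, W) = -47*v (o(v, W) = (4*(-9) + 4*(-3))*v + v = (-36 - 12)*v + v = -48*v + v = -47*v)
o(-174, -41) - 1*(-4494) = -47*(-174) - 1*(-4494) = 8178 + 4494 = 12672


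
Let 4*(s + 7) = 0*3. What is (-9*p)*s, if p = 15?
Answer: 945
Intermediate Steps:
s = -7 (s = -7 + (0*3)/4 = -7 + (1/4)*0 = -7 + 0 = -7)
(-9*p)*s = -9*15*(-7) = -135*(-7) = 945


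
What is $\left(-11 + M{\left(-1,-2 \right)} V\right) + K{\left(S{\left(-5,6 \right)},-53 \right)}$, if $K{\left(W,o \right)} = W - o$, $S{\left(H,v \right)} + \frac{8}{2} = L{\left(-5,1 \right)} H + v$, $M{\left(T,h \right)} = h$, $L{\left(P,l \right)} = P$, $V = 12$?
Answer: $45$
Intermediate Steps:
$S{\left(H,v \right)} = -4 + v - 5 H$ ($S{\left(H,v \right)} = -4 - \left(- v + 5 H\right) = -4 + v - 5 H$)
$\left(-11 + M{\left(-1,-2 \right)} V\right) + K{\left(S{\left(-5,6 \right)},-53 \right)} = \left(-11 - 24\right) - -80 = \left(-11 - 24\right) + \left(\left(-4 + 6 + 25\right) + 53\right) = -35 + \left(27 + 53\right) = -35 + 80 = 45$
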